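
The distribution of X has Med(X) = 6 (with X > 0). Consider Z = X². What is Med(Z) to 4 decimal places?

X² is monotone on this domain, so Med(Z) = square(6) = 36.

Med(Z) = 36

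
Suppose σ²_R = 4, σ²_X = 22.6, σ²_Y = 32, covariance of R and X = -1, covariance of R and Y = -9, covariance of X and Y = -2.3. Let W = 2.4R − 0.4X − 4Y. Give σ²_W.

σ²_W = 706.016

σ²_W = a²·σ²_R + b²·σ²_X + c²·σ²_Y + 2ab·covariance of R and X + 2ac·covariance of R and Y + 2bc·covariance of X and Y, with a = 2.4, b = -0.4, c = -4.
= 23.04 + 3.616 + 512 + 1.92 + 172.8 + (-7.36)
= 706.016.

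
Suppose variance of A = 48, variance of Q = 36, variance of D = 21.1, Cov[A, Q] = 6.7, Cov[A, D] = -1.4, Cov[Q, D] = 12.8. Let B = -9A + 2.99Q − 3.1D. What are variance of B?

variance of B = a²·variance of A + b²·variance of Q + c²·variance of D + 2ab·Cov[A, Q] + 2ac·Cov[A, D] + 2bc·Cov[Q, D], with a = -9, b = 2.99, c = -3.1.
= 3888 + 321.8436 + 202.771 + (-360.594) + (-78.12) + (-237.2864)
= 3736.6142.

variance of B = 3736.6142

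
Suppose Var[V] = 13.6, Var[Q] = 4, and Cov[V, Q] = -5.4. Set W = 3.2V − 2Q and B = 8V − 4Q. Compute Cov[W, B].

By bilinearity, Cov[W, B] = ac·Var[V] + bd·Var[Q] + (ad+bc)·Cov[V, Q], with a=3.2, b=-2, c=8, d=-4.
ac·Var[V] = 3.2·8·13.6 = 348.16
bd·Var[Q] = (-2)·(-4)·4 = 32
(ad+bc)·Cov[V, Q] = (-28.8)·(-5.4) = 155.52
Cov[W, B] = 348.16 + 32 + 155.52 = 535.68.

Cov[W, B] = 535.68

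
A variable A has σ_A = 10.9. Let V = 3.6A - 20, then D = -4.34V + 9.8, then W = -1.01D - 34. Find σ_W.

σ_V = |3.6|·10.9 = 39.24.
σ_D = |-4.34|·39.24 = 170.3016.
σ_W = |-1.01|·170.3016 = 172.004616.

σ_W = 172.004616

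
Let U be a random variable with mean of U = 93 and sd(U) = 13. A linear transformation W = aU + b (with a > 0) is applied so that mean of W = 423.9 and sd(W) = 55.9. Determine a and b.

a = 4.3, b = 24

sd(W) = a·sd(U) (a > 0), so a = 55.9/13 = 4.3.
mean of W = a·mean of U + b, so b = 423.9 − 4.3·93 = 24.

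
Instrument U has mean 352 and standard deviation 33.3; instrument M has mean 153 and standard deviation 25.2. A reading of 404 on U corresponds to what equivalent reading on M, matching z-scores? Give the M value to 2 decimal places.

z = (404 − 352)/33.3 ≈ 1.5616.
M = 153 + z·25.2 = 153 + (404 − 352)·25.2/33.3 ≈ 192.35.

M = 192.35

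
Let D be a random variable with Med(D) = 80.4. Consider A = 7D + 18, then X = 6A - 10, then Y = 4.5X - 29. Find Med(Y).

Med(Y) = 15607.6

Med(A) = 7·80.4 + 18 = 580.8.
Med(X) = 6·580.8 + (-10) = 3474.8.
Med(Y) = 4.5·3474.8 + (-29) = 15607.6.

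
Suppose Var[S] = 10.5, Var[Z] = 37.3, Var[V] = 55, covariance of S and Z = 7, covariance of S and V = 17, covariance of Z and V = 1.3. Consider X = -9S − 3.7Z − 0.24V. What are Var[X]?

Var[X] = 1906.2538

Var[X] = a²·Var[S] + b²·Var[Z] + c²·Var[V] + 2ab·covariance of S and Z + 2ac·covariance of S and V + 2bc·covariance of Z and V, with a = -9, b = -3.7, c = -0.24.
= 850.5 + 510.637 + 3.168 + 466.2 + 73.44 + 2.3088
= 1906.2538.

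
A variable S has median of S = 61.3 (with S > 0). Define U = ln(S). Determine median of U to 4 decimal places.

ln(S) is monotone on this domain, so median of U = ln(61.3) ≈ 4.1158.

median of U = 4.1158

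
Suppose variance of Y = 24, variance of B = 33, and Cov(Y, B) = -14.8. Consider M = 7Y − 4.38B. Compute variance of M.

variance of M = a²·variance of Y + b²·variance of B + 2ab·Cov(Y, B) with a = 7, b = -4.38.
= 7²·24 + (-4.38)²·33 + 2·7·(-4.38)·(-14.8)
= 1176 + 633.0852 + 907.536 = 2716.6212.

variance of M = 2716.6212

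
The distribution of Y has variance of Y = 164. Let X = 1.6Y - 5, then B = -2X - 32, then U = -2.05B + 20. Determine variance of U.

variance of X = 1.6²·164 = 419.84.
variance of B = (-2)²·419.84 = 1679.36.
variance of U = (-2.05)²·1679.36 = 7057.5104.

variance of U = 7057.5104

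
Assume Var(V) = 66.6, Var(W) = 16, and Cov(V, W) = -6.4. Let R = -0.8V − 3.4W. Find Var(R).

Var(R) = 192.768

Var(R) = a²·Var(V) + b²·Var(W) + 2ab·Cov(V, W) with a = -0.8, b = -3.4.
= (-0.8)²·66.6 + (-3.4)²·16 + 2·(-0.8)·(-3.4)·(-6.4)
= 42.624 + 184.96 + (-34.816) = 192.768.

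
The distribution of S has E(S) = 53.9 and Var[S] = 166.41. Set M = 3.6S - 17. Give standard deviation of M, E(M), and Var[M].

M = 3.6S - 17 is linear with a = 3.6, b = -17.
standard deviation of S = √166.41 = 12.9.
standard deviation of M = |a|·standard deviation of S = |3.6|·12.9 = 46.44.
E(M) = a·E(S) + b = 3.6·53.9 + (-17) = 177.04.
Var[M] = a²·Var[S] = 3.6²·166.41 = 2156.6736 (the additive constant -17 does not affect variance).

standard deviation of M = 46.44, E(M) = 177.04, Var[M] = 2156.6736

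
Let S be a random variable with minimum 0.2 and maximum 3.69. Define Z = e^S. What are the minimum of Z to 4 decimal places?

min(Z) = 1.2214

e^S is increasing on this domain, so min(Z) comes from min(S) = 0.2: min(Z) = exp(0.2) ≈ 1.2214.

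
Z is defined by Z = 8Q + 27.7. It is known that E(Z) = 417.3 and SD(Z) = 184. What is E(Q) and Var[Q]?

From Z = 8Q + 27.7: E(Z) = a·E(Q) + b, so E(Q) = (E(Z) − b)/a = (417.3 − 27.7)/8 = 48.7.
Var[Z] = 184² = 33856.
Var[Z] = a²·Var[Q], so Var[Q] = 33856/8² = 529.

E(Q) = 48.7, Var[Q] = 529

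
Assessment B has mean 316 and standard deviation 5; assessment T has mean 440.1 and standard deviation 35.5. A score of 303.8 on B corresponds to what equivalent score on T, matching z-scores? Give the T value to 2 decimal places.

z = (303.8 − 316)/5 = -2.44.
T = 440.1 + z·35.5 = 440.1 + (303.8 − 316)·35.5/5 = 353.48.

T = 353.48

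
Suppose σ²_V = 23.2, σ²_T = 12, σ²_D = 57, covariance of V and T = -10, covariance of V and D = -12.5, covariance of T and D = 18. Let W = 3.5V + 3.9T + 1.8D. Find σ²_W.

σ²_W = a²·σ²_V + b²·σ²_T + c²·σ²_D + 2ab·covariance of V and T + 2ac·covariance of V and D + 2bc·covariance of T and D, with a = 3.5, b = 3.9, c = 1.8.
= 284.2 + 182.52 + 184.68 + (-273) + (-157.5) + 252.72
= 473.62.

σ²_W = 473.62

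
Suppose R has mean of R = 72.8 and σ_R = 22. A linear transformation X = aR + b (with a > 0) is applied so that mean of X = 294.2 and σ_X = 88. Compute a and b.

σ_X = a·σ_R (a > 0), so a = 88/22 = 4.
mean of X = a·mean of R + b, so b = 294.2 − 4·72.8 = 3.

a = 4, b = 3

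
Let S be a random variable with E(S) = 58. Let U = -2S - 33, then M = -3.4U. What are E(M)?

E(U) = (-2)·58 + (-33) = -149.
E(M) = (-3.4)·(-149) = 506.6.

E(M) = 506.6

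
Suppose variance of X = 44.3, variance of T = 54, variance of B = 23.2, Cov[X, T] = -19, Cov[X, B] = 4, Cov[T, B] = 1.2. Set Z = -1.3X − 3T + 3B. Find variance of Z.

variance of Z = a²·variance of X + b²·variance of T + c²·variance of B + 2ab·Cov[X, T] + 2ac·Cov[X, B] + 2bc·Cov[T, B], with a = -1.3, b = -3, c = 3.
= 74.867 + 486 + 208.8 + (-148.2) + (-31.2) + (-21.6)
= 568.667.

variance of Z = 568.667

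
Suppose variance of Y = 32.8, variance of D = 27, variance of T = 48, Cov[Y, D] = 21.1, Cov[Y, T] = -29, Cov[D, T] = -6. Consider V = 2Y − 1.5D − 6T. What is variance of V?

variance of V = 2381.35

variance of V = a²·variance of Y + b²·variance of D + c²·variance of T + 2ab·Cov[Y, D] + 2ac·Cov[Y, T] + 2bc·Cov[D, T], with a = 2, b = -1.5, c = -6.
= 131.2 + 60.75 + 1728 + (-126.6) + 696 + (-108)
= 2381.35.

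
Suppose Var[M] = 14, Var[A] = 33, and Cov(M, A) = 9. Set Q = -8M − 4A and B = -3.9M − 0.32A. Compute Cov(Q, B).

By bilinearity, Cov(Q, B) = ac·Var[M] + bd·Var[A] + (ad+bc)·Cov(M, A), with a=-8, b=-4, c=-3.9, d=-0.32.
ac·Var[M] = (-8)·(-3.9)·14 = 436.8
bd·Var[A] = (-4)·(-0.32)·33 = 42.24
(ad+bc)·Cov(M, A) = (18.16)·9 = 163.44
Cov(Q, B) = 436.8 + 42.24 + 163.44 = 642.48.

Cov(Q, B) = 642.48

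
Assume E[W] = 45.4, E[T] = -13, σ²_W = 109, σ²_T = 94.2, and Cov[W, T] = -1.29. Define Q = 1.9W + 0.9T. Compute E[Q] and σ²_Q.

E[Q] = 74.56, σ²_Q = 465.3802

E[Q] = 1.9·E[W] + 0.9·E[T] = 1.9·45.4 + 0.9·(-13) = 74.56.
σ²_Q = a²·σ²_W + b²·σ²_T + 2ab·Cov[W, T] with a = 1.9, b = 0.9.
= 1.9²·109 + 0.9²·94.2 + 2·1.9·0.9·(-1.29)
= 393.49 + 76.302 + (-4.4118) = 465.3802.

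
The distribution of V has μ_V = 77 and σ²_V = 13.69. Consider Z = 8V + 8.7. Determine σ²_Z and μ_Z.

Z = 8V + 8.7 is linear with a = 8, b = 8.7.
σ²_Z = a²·σ²_V = 8²·13.69 = 876.16 (the additive constant 8.7 does not affect variance).
μ_Z = a·μ_V + b = 8·77 + 8.7 = 624.7.

σ²_Z = 876.16, μ_Z = 624.7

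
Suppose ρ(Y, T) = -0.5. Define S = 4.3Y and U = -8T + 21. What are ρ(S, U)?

Linear rescalings preserve |correlation|; the slopes 4.3 and -8 have opposite signs, so the correlation flips sign: ρ(S, U) = −ρ(Y, T) = 0.5.

ρ(S, U) = 0.5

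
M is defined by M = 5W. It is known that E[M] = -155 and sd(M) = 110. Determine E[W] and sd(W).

E[W] = -31, sd(W) = 22

From M = 5W: E[M] = a·E[W] + b, so E[W] = (E[M] − b)/a = (-155 − 0)/5 = -31.
sd(M) = |a|·sd(W), so sd(W) = 110/|5| = 22.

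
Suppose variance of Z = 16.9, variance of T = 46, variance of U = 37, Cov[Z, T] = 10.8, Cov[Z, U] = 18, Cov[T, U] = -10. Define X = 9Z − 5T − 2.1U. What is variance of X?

variance of X = 819.67

variance of X = a²·variance of Z + b²·variance of T + c²·variance of U + 2ab·Cov[Z, T] + 2ac·Cov[Z, U] + 2bc·Cov[T, U], with a = 9, b = -5, c = -2.1.
= 1368.9 + 1150 + 163.17 + (-972) + (-680.4) + (-210)
= 819.67.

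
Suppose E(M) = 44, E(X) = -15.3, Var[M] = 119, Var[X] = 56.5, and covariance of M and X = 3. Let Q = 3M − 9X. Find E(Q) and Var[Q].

E(Q) = 3·E(M) + (-9)·E(X) = 3·44 + (-9)·(-15.3) = 269.7.
Var[Q] = a²·Var[M] + b²·Var[X] + 2ab·covariance of M and X with a = 3, b = -9.
= 3²·119 + (-9)²·56.5 + 2·3·(-9)·3
= 1071 + 4576.5 + (-162) = 5485.5.

E(Q) = 269.7, Var[Q] = 5485.5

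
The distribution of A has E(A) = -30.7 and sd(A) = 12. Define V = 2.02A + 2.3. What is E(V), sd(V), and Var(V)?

V = 2.02A + 2.3 is linear with a = 2.02, b = 2.3.
E(V) = a·E(A) + b = 2.02·(-30.7) + 2.3 = -59.714.
sd(V) = |a|·sd(A) = |2.02|·12 = 24.24.
Var(A) = 12² = 144.
Var(V) = a²·Var(A) = 2.02²·144 = 587.5776 (the additive constant 2.3 does not affect variance).

E(V) = -59.714, sd(V) = 24.24, Var(V) = 587.5776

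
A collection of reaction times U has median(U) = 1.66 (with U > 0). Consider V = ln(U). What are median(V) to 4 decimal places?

ln(U) is monotone on this domain, so median(V) = ln(1.66) ≈ 0.5068.

median(V) = 0.5068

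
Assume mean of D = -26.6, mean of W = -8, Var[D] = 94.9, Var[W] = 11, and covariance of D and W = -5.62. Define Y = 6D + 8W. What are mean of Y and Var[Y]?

mean of Y = -223.6, Var[Y] = 3580.88

mean of Y = 6·mean of D + 8·mean of W = 6·(-26.6) + 8·(-8) = -223.6.
Var[Y] = a²·Var[D] + b²·Var[W] + 2ab·covariance of D and W with a = 6, b = 8.
= 6²·94.9 + 8²·11 + 2·6·8·(-5.62)
= 3416.4 + 704 + (-539.52) = 3580.88.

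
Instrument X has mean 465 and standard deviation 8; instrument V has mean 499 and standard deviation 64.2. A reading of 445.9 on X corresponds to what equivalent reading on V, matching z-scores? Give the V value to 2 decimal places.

V = 345.72

z = (445.9 − 465)/8 = -2.3875.
V = 499 + z·64.2 = 499 + (445.9 − 465)·64.2/8 ≈ 345.72.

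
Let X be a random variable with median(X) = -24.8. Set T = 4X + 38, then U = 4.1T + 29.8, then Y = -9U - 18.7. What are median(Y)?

median(T) = 4·(-24.8) + 38 = -61.2.
median(U) = 4.1·(-61.2) + 29.8 = -221.12.
median(Y) = (-9)·(-221.12) + (-18.7) = 1971.38.

median(Y) = 1971.38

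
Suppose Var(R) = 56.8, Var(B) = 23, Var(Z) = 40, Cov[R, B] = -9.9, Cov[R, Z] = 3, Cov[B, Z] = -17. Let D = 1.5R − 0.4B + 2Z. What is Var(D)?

Var(D) = 348.56

Var(D) = a²·Var(R) + b²·Var(B) + c²·Var(Z) + 2ab·Cov[R, B] + 2ac·Cov[R, Z] + 2bc·Cov[B, Z], with a = 1.5, b = -0.4, c = 2.
= 127.8 + 3.68 + 160 + 11.88 + 18 + 27.2
= 348.56.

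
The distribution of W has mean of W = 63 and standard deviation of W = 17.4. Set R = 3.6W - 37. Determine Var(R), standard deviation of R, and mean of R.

Var(R) = 3923.7696, standard deviation of R = 62.64, mean of R = 189.8

R = 3.6W - 37 is linear with a = 3.6, b = -37.
Var(W) = 17.4² = 302.76.
Var(R) = a²·Var(W) = 3.6²·302.76 = 3923.7696 (the additive constant -37 does not affect variance).
standard deviation of R = |a|·standard deviation of W = |3.6|·17.4 = 62.64.
mean of R = a·mean of W + b = 3.6·63 + (-37) = 189.8.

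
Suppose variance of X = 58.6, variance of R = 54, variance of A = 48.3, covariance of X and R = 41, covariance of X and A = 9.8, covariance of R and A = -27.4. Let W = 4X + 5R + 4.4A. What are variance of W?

variance of W = a²·variance of X + b²·variance of R + c²·variance of A + 2ab·covariance of X and R + 2ac·covariance of X and A + 2bc·covariance of R and A, with a = 4, b = 5, c = 4.4.
= 937.6 + 1350 + 935.088 + 1640 + 344.96 + (-1205.6)
= 4002.048.

variance of W = 4002.048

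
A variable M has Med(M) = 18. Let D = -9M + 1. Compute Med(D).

A linear map preserves order up to sign, so Med(D) = a·Med(M) + b = (-9)·18 + 1 = -161.

Med(D) = -161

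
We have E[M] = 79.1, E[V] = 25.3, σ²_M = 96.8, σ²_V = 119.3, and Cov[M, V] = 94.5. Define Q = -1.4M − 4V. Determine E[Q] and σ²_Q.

E[Q] = (-1.4)·E[M] + (-4)·E[V] = (-1.4)·79.1 + (-4)·25.3 = -211.94.
σ²_Q = a²·σ²_M + b²·σ²_V + 2ab·Cov[M, V] with a = -1.4, b = -4.
= (-1.4)²·96.8 + (-4)²·119.3 + 2·(-1.4)·(-4)·94.5
= 189.728 + 1908.8 + 1058.4 = 3156.928.

E[Q] = -211.94, σ²_Q = 3156.928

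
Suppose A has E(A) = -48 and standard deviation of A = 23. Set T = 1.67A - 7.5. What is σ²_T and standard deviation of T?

T = 1.67A - 7.5 is linear with a = 1.67, b = -7.5.
σ²_A = 23² = 529.
σ²_T = a²·σ²_A = 1.67²·529 = 1475.3281 (the additive constant -7.5 does not affect variance).
standard deviation of T = |a|·standard deviation of A = |1.67|·23 = 38.41.

σ²_T = 1475.3281, standard deviation of T = 38.41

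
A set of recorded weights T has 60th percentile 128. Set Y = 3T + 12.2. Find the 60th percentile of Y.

Since a = 3 > 0 the transformation is increasing, so the 60th percentile of Y = a·(P_{60} of T) + b = 3·128 + 12.2 = 396.2.

60th percentile of Y = 396.2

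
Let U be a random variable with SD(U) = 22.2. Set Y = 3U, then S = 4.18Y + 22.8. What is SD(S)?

SD(S) = 278.388

SD(Y) = |3|·22.2 = 66.6.
SD(S) = |4.18|·66.6 = 278.388.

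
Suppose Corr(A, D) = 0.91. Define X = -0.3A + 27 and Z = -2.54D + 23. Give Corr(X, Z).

Linear rescalings preserve correlation up to sign; here the slopes -0.3 and -2.54 have the same sign, so Corr(X, Z) = Corr(A, D) = 0.91.

Corr(X, Z) = 0.91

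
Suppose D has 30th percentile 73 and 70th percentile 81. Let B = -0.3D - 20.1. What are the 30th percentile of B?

Since a = -0.3 < 0 the transformation is decreasing, reversing order: the 30th percentile of B corresponds to the 70th percentile of D.
So P_{30}(B) = a·P_{70}(D) + b = (-0.3)·81 + (-20.1) = -44.4.

30th percentile of B = -44.4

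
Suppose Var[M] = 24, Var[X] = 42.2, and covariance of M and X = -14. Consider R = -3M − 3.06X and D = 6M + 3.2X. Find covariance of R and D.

By bilinearity, covariance of R and D = ac·Var[M] + bd·Var[X] + (ad+bc)·covariance of M and X, with a=-3, b=-3.06, c=6, d=3.2.
ac·Var[M] = (-3)·6·24 = -432
bd·Var[X] = (-3.06)·3.2·42.2 = -413.2224
(ad+bc)·covariance of M and X = (-27.96)·(-14) = 391.44
covariance of R and D = -432 + (-413.2224) + 391.44 = -453.7824.

covariance of R and D = -453.7824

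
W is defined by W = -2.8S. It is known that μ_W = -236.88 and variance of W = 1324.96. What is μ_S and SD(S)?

From W = -2.8S: μ_W = a·μ_S + b, so μ_S = (μ_W − b)/a = (-236.88 − 0)/(-2.8) = 84.6.
SD(W) = √1324.96 = 36.4.
SD(W) = |a|·SD(S), so SD(S) = 36.4/|-2.8| = 13.

μ_S = 84.6, SD(S) = 13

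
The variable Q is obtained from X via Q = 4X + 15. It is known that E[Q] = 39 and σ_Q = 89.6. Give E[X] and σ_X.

E[X] = 6, σ_X = 22.4

From Q = 4X + 15: E[Q] = a·E[X] + b, so E[X] = (E[Q] − b)/a = (39 − 15)/4 = 6.
σ_Q = |a|·σ_X, so σ_X = 89.6/|4| = 22.4.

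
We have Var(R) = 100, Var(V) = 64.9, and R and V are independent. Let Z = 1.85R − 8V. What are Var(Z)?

Var(Z) = a²·Var(R) + b²·Var(V) + 2ab·covariance of R and V with a = 1.85, b = -8.
Independence gives covariance of R and V = 0.
= 1.85²·100 + (-8)²·64.9 + 2·1.85·(-8)·0
= 342.25 + 4153.6 + 0 = 4495.85.

Var(Z) = 4495.85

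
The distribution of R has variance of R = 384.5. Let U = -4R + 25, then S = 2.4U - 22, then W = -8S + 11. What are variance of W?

variance of U = (-4)²·384.5 = 6152.
variance of S = 2.4²·6152 = 35435.52.
variance of W = (-8)²·35435.52 = 2267873.28.

variance of W = 2267873.28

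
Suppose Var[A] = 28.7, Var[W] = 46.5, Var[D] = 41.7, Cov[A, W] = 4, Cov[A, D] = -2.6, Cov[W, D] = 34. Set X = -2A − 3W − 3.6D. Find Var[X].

Var[X] = a²·Var[A] + b²·Var[W] + c²·Var[D] + 2ab·Cov[A, W] + 2ac·Cov[A, D] + 2bc·Cov[W, D], with a = -2, b = -3, c = -3.6.
= 114.8 + 418.5 + 540.432 + 48 + (-37.44) + 734.4
= 1818.692.

Var[X] = 1818.692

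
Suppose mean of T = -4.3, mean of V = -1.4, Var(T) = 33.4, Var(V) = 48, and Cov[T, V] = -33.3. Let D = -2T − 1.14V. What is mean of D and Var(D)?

mean of D = (-2)·mean of T + (-1.14)·mean of V = (-2)·(-4.3) + (-1.14)·(-1.4) = 10.196.
Var(D) = a²·Var(T) + b²·Var(V) + 2ab·Cov[T, V] with a = -2, b = -1.14.
= (-2)²·33.4 + (-1.14)²·48 + 2·(-2)·(-1.14)·(-33.3)
= 133.6 + 62.3808 + (-151.848) = 44.1328.

mean of D = 10.196, Var(D) = 44.1328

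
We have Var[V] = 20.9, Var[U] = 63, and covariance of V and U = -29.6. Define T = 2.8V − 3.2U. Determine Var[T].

Var[T] = 1339.408

Var[T] = a²·Var[V] + b²·Var[U] + 2ab·covariance of V and U with a = 2.8, b = -3.2.
= 2.8²·20.9 + (-3.2)²·63 + 2·2.8·(-3.2)·(-29.6)
= 163.856 + 645.12 + 530.432 = 1339.408.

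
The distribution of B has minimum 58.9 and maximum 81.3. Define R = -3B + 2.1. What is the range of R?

Range of B = 81.3 − 58.9 = 22.4.
Range(R) = |a|·Range(B) = |-3|·22.4 = 67.2.

Range(R) = 67.2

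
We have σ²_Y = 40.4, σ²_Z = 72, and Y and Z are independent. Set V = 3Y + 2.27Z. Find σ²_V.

σ²_V = a²·σ²_Y + b²·σ²_Z + 2ab·covariance of Y and Z with a = 3, b = 2.27.
Independence gives covariance of Y and Z = 0.
= 3²·40.4 + 2.27²·72 + 2·3·2.27·0
= 363.6 + 371.0088 + 0 = 734.6088.

σ²_V = 734.6088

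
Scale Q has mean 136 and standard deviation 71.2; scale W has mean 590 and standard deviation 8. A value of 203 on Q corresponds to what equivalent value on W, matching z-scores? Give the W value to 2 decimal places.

W = 597.53

z = (203 − 136)/71.2 ≈ 0.941.
W = 590 + z·8 = 590 + (203 − 136)·8/71.2 ≈ 597.53.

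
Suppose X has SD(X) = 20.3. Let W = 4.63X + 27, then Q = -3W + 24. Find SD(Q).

SD(W) = |4.63|·20.3 = 93.989.
SD(Q) = |-3|·93.989 = 281.967.

SD(Q) = 281.967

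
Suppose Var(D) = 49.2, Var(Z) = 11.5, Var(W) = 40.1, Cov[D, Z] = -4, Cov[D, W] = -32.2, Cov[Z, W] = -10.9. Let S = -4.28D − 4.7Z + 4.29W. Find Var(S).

Var(S) = 3354.39137

Var(S) = a²·Var(D) + b²·Var(Z) + c²·Var(W) + 2ab·Cov[D, Z] + 2ac·Cov[D, W] + 2bc·Cov[Z, W], with a = -4.28, b = -4.7, c = 4.29.
= 901.26528 + 254.035 + 738.00441 + (-160.928) + 1182.46128 + 439.5534
= 3354.39137.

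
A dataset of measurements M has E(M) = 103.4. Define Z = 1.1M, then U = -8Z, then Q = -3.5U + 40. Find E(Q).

E(Z) = 1.1·103.4 = 113.74.
E(U) = (-8)·113.74 = -909.92.
E(Q) = (-3.5)·(-909.92) + 40 = 3224.72.

E(Q) = 3224.72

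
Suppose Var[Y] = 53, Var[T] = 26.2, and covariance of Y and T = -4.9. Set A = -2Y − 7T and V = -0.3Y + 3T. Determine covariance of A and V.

By bilinearity, covariance of A and V = ac·Var[Y] + bd·Var[T] + (ad+bc)·covariance of Y and T, with a=-2, b=-7, c=-0.3, d=3.
ac·Var[Y] = (-2)·(-0.3)·53 = 31.8
bd·Var[T] = (-7)·3·26.2 = -550.2
(ad+bc)·covariance of Y and T = (-3.9)·(-4.9) = 19.11
covariance of A and V = 31.8 + (-550.2) + 19.11 = -499.29.

covariance of A and V = -499.29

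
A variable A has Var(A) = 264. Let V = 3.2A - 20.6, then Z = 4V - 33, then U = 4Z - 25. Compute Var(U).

Var(V) = 3.2²·264 = 2703.36.
Var(Z) = 4²·2703.36 = 43253.76.
Var(U) = 4²·43253.76 = 692060.16.

Var(U) = 692060.16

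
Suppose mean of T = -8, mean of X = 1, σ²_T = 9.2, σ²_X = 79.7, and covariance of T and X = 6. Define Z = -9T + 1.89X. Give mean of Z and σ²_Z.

mean of Z = 73.89, σ²_Z = 825.77637

mean of Z = (-9)·mean of T + 1.89·mean of X = (-9)·(-8) + 1.89·1 = 73.89.
σ²_Z = a²·σ²_T + b²·σ²_X + 2ab·covariance of T and X with a = -9, b = 1.89.
= (-9)²·9.2 + 1.89²·79.7 + 2·(-9)·1.89·6
= 745.2 + 284.69637 + (-204.12) = 825.77637.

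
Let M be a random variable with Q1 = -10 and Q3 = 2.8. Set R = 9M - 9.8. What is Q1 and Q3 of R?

Q1(R) = -99.8, Q3(R) = 15.4

a = 9 > 0: Q1(R) = a·Q1(M)+b = -99.8, Q3(R) = a·Q3(M)+b = 15.4.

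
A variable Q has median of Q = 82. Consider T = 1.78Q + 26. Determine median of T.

A linear map preserves order up to sign, so median of T = a·median of Q + b = 1.78·82 + 26 = 171.96.

median of T = 171.96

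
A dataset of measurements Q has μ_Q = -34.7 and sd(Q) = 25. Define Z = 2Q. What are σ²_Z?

Z = 2Q is linear with a = 2, b = 0.
σ²_Q = 25² = 625.
σ²_Z = a²·σ²_Q = 2²·625 = 2500.

σ²_Z = 2500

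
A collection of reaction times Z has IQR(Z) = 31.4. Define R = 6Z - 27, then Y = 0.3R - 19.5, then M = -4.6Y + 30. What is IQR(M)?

IQR(M) = 259.992

IQR(R) = |6|·31.4 = 188.4.
IQR(Y) = |0.3|·188.4 = 56.52.
IQR(M) = |-4.6|·56.52 = 259.992.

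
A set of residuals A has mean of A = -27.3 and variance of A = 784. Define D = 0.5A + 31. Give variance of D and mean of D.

D = 0.5A + 31 is linear with a = 0.5, b = 31.
variance of D = a²·variance of A = 0.5²·784 = 196 (the additive constant 31 does not affect variance).
mean of D = a·mean of A + b = 0.5·(-27.3) + 31 = 17.35.

variance of D = 196, mean of D = 17.35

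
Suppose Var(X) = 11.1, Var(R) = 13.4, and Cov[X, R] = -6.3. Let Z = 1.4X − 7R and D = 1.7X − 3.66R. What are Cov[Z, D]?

By bilinearity, Cov[Z, D] = ac·Var(X) + bd·Var(R) + (ad+bc)·Cov[X, R], with a=1.4, b=-7, c=1.7, d=-3.66.
ac·Var(X) = 1.4·1.7·11.1 = 26.418
bd·Var(R) = (-7)·(-3.66)·13.4 = 343.308
(ad+bc)·Cov[X, R] = (-17.024)·(-6.3) = 107.2512
Cov[Z, D] = 26.418 + 343.308 + 107.2512 = 476.9772.

Cov[Z, D] = 476.9772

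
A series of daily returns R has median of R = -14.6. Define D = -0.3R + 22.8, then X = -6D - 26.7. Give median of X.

median of D = (-0.3)·(-14.6) + 22.8 = 27.18.
median of X = (-6)·27.18 + (-26.7) = -189.78.

median of X = -189.78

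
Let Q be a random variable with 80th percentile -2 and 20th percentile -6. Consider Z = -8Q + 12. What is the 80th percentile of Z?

80th percentile of Z = 60

Since a = -8 < 0 the transformation is decreasing, reversing order: the 80th percentile of Z corresponds to the 20th percentile of Q.
So P_{80}(Z) = a·P_{20}(Q) + b = (-8)·(-6) + 12 = 60.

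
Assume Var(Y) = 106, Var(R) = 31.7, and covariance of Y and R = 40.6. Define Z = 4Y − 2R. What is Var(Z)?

Var(Z) = a²·Var(Y) + b²·Var(R) + 2ab·covariance of Y and R with a = 4, b = -2.
= 4²·106 + (-2)²·31.7 + 2·4·(-2)·40.6
= 1696 + 126.8 + (-649.6) = 1173.2.

Var(Z) = 1173.2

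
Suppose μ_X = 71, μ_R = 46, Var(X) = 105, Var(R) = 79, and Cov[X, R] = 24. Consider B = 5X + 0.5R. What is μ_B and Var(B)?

μ_B = 378, Var(B) = 2764.75

μ_B = 5·μ_X + 0.5·μ_R = 5·71 + 0.5·46 = 378.
Var(B) = a²·Var(X) + b²·Var(R) + 2ab·Cov[X, R] with a = 5, b = 0.5.
= 5²·105 + 0.5²·79 + 2·5·0.5·24
= 2625 + 19.75 + 120 = 2764.75.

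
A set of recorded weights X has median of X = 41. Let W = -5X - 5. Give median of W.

median of W = -210

A linear map preserves order up to sign, so median of W = a·median of X + b = (-5)·41 + (-5) = -210.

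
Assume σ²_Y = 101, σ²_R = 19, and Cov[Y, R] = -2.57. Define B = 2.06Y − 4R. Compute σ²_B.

σ²_B = 774.9572

σ²_B = a²·σ²_Y + b²·σ²_R + 2ab·Cov[Y, R] with a = 2.06, b = -4.
= 2.06²·101 + (-4)²·19 + 2·2.06·(-4)·(-2.57)
= 428.6036 + 304 + 42.3536 = 774.9572.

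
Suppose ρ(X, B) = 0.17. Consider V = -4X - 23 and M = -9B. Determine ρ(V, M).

Linear rescalings preserve correlation up to sign; here the slopes -4 and -9 have the same sign, so ρ(V, M) = ρ(X, B) = 0.17.

ρ(V, M) = 0.17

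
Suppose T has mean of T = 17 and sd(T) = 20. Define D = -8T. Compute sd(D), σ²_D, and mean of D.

sd(D) = 160, σ²_D = 25600, mean of D = -136

D = -8T is linear with a = -8, b = 0.
sd(D) = |a|·sd(T) = |-8|·20 = 160.
σ²_T = 20² = 400.
σ²_D = a²·σ²_T = (-8)²·400 = 25600.
mean of D = a·mean of T + b = (-8)·17 = -136.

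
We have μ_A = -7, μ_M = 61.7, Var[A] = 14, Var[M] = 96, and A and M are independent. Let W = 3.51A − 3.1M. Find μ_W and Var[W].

μ_W = 3.51·μ_A + (-3.1)·μ_M = 3.51·(-7) + (-3.1)·61.7 = -215.84.
Var[W] = a²·Var[A] + b²·Var[M] + 2ab·Cov[A, M] with a = 3.51, b = -3.1.
Independence gives Cov[A, M] = 0.
= 3.51²·14 + (-3.1)²·96 + 2·3.51·(-3.1)·0
= 172.4814 + 922.56 + 0 = 1095.0414.

μ_W = -215.84, Var[W] = 1095.0414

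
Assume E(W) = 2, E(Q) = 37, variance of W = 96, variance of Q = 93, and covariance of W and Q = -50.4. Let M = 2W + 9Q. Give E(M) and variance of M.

E(M) = 337, variance of M = 6102.6

E(M) = 2·E(W) + 9·E(Q) = 2·2 + 9·37 = 337.
variance of M = a²·variance of W + b²·variance of Q + 2ab·covariance of W and Q with a = 2, b = 9.
= 2²·96 + 9²·93 + 2·2·9·(-50.4)
= 384 + 7533 + (-1814.4) = 6102.6.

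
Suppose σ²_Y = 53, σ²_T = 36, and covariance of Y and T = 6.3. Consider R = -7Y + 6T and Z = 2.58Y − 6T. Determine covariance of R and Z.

covariance of R and Z = -1891.056

By bilinearity, covariance of R and Z = ac·σ²_Y + bd·σ²_T + (ad+bc)·covariance of Y and T, with a=-7, b=6, c=2.58, d=-6.
ac·σ²_Y = (-7)·2.58·53 = -957.18
bd·σ²_T = 6·(-6)·36 = -1296
(ad+bc)·covariance of Y and T = (57.48)·6.3 = 362.124
covariance of R and Z = -957.18 + (-1296) + 362.124 = -1891.056.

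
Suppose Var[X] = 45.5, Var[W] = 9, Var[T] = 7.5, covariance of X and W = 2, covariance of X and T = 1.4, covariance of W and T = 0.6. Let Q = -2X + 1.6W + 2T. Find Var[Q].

Var[Q] = a²·Var[X] + b²·Var[W] + c²·Var[T] + 2ab·covariance of X and W + 2ac·covariance of X and T + 2bc·covariance of W and T, with a = -2, b = 1.6, c = 2.
= 182 + 23.04 + 30 + (-12.8) + (-11.2) + 3.84
= 214.88.

Var[Q] = 214.88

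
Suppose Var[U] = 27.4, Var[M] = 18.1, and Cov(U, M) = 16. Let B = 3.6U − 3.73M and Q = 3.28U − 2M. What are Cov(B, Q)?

By bilinearity, Cov(B, Q) = ac·Var[U] + bd·Var[M] + (ad+bc)·Cov(U, M), with a=3.6, b=-3.73, c=3.28, d=-2.
ac·Var[U] = 3.6·3.28·27.4 = 323.5392
bd·Var[M] = (-3.73)·(-2)·18.1 = 135.026
(ad+bc)·Cov(U, M) = (-19.4344)·16 = -310.9504
Cov(B, Q) = 323.5392 + 135.026 + (-310.9504) = 147.6148.

Cov(B, Q) = 147.6148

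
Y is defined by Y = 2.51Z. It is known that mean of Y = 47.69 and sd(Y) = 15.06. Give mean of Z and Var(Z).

From Y = 2.51Z: mean of Y = a·mean of Z + b, so mean of Z = (mean of Y − b)/a = (47.69 − 0)/2.51 = 19.
Var(Y) = 15.06² = 226.8036.
Var(Y) = a²·Var(Z), so Var(Z) = 226.8036/2.51² = 36.

mean of Z = 19, Var(Z) = 36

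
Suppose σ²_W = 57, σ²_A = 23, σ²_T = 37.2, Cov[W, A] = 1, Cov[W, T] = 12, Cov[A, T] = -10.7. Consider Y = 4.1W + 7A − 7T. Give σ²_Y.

σ²_Y = 4325.17

σ²_Y = a²·σ²_W + b²·σ²_A + c²·σ²_T + 2ab·Cov[W, A] + 2ac·Cov[W, T] + 2bc·Cov[A, T], with a = 4.1, b = 7, c = -7.
= 958.17 + 1127 + 1822.8 + 57.4 + (-688.8) + 1048.6
= 4325.17.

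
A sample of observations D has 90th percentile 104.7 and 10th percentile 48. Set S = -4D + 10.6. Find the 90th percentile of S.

90th percentile of S = -181.4

Since a = -4 < 0 the transformation is decreasing, reversing order: the 90th percentile of S corresponds to the 10th percentile of D.
So P_{90}(S) = a·P_{10}(D) + b = (-4)·48 + 10.6 = -181.4.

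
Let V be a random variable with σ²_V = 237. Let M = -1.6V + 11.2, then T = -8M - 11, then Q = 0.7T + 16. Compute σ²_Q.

σ²_M = (-1.6)²·237 = 606.72.
σ²_T = (-8)²·606.72 = 38830.08.
σ²_Q = 0.7²·38830.08 = 19026.7392.

σ²_Q = 19026.7392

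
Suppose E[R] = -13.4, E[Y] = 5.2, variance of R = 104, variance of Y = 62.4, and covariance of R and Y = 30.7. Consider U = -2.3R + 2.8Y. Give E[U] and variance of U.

E[U] = 45.38, variance of U = 643.96

E[U] = (-2.3)·E[R] + 2.8·E[Y] = (-2.3)·(-13.4) + 2.8·5.2 = 45.38.
variance of U = a²·variance of R + b²·variance of Y + 2ab·covariance of R and Y with a = -2.3, b = 2.8.
= (-2.3)²·104 + 2.8²·62.4 + 2·(-2.3)·2.8·30.7
= 550.16 + 489.216 + (-395.416) = 643.96.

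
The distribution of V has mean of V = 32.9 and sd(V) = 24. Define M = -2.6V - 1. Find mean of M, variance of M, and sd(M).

M = -2.6V - 1 is linear with a = -2.6, b = -1.
mean of M = a·mean of V + b = (-2.6)·32.9 + (-1) = -86.54.
variance of V = 24² = 576.
variance of M = a²·variance of V = (-2.6)²·576 = 3893.76 (the additive constant -1 does not affect variance).
sd(M) = |a|·sd(V) = |-2.6|·24 = 62.4.

mean of M = -86.54, variance of M = 3893.76, sd(M) = 62.4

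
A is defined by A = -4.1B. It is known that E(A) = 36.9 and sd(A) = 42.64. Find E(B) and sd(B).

From A = -4.1B: E(A) = a·E(B) + b, so E(B) = (E(A) − b)/a = (36.9 − 0)/(-4.1) = -9.
sd(A) = |a|·sd(B), so sd(B) = 42.64/|-4.1| = 10.4.

E(B) = -9, sd(B) = 10.4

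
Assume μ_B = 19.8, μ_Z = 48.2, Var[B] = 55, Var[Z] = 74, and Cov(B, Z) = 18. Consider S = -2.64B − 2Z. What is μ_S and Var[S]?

μ_S = -148.672, Var[S] = 869.408

μ_S = (-2.64)·μ_B + (-2)·μ_Z = (-2.64)·19.8 + (-2)·48.2 = -148.672.
Var[S] = a²·Var[B] + b²·Var[Z] + 2ab·Cov(B, Z) with a = -2.64, b = -2.
= (-2.64)²·55 + (-2)²·74 + 2·(-2.64)·(-2)·18
= 383.328 + 296 + 190.08 = 869.408.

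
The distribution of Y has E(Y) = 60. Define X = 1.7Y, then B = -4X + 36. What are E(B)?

E(B) = -372

E(X) = 1.7·60 = 102.
E(B) = (-4)·102 + 36 = -372.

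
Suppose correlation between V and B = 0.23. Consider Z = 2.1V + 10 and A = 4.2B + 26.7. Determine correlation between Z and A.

correlation between Z and A = 0.23

Linear rescalings preserve correlation up to sign; here the slopes 2.1 and 4.2 have the same sign, so correlation between Z and A = correlation between V and B = 0.23.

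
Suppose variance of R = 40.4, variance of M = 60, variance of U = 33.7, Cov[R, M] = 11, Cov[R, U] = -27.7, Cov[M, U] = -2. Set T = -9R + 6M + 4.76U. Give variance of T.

variance of T = 7267.05712

variance of T = a²·variance of R + b²·variance of M + c²·variance of U + 2ab·Cov[R, M] + 2ac·Cov[R, U] + 2bc·Cov[M, U], with a = -9, b = 6, c = 4.76.
= 3272.4 + 2160 + 763.56112 + (-1188) + 2373.336 + (-114.24)
= 7267.05712.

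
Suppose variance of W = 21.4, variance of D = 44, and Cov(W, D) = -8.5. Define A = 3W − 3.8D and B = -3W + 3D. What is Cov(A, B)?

By bilinearity, Cov(A, B) = ac·variance of W + bd·variance of D + (ad+bc)·Cov(W, D), with a=3, b=-3.8, c=-3, d=3.
ac·variance of W = 3·(-3)·21.4 = -192.6
bd·variance of D = (-3.8)·3·44 = -501.6
(ad+bc)·Cov(W, D) = (20.4)·(-8.5) = -173.4
Cov(A, B) = -192.6 + (-501.6) + (-173.4) = -867.6.

Cov(A, B) = -867.6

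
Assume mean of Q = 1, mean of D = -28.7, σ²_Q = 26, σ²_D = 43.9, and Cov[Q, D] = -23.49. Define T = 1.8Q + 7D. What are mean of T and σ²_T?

mean of T = 1.8·mean of Q + 7·mean of D = 1.8·1 + 7·(-28.7) = -199.1.
σ²_T = a²·σ²_Q + b²·σ²_D + 2ab·Cov[Q, D] with a = 1.8, b = 7.
= 1.8²·26 + 7²·43.9 + 2·1.8·7·(-23.49)
= 84.24 + 2151.1 + (-591.948) = 1643.392.

mean of T = -199.1, σ²_T = 1643.392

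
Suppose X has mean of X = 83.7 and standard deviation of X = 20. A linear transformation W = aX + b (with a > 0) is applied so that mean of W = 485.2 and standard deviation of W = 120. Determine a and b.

standard deviation of W = a·standard deviation of X (a > 0), so a = 120/20 = 6.
mean of W = a·mean of X + b, so b = 485.2 − 6·83.7 = -17.

a = 6, b = -17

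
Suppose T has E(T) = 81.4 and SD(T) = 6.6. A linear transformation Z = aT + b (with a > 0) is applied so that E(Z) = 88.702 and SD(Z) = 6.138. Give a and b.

a = 0.93, b = 13

SD(Z) = a·SD(T) (a > 0), so a = 6.138/6.6 = 0.93.
E(Z) = a·E(T) + b, so b = 88.702 − 0.93·81.4 = 13.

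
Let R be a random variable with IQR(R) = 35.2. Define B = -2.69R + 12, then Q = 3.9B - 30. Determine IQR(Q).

IQR(B) = |-2.69|·35.2 = 94.688.
IQR(Q) = |3.9|·94.688 = 369.2832.

IQR(Q) = 369.2832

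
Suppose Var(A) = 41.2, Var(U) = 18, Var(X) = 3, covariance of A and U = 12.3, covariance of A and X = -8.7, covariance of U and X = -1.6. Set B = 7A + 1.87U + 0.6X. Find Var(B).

Var(B) = 2328.1678

Var(B) = a²·Var(A) + b²·Var(U) + c²·Var(X) + 2ab·covariance of A and U + 2ac·covariance of A and X + 2bc·covariance of U and X, with a = 7, b = 1.87, c = 0.6.
= 2018.8 + 62.9442 + 1.08 + 322.014 + (-73.08) + (-3.5904)
= 2328.1678.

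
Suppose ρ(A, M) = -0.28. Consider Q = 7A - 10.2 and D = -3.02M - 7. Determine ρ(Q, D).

Linear rescalings preserve |correlation|; the slopes 7 and -3.02 have opposite signs, so the correlation flips sign: ρ(Q, D) = −ρ(A, M) = 0.28.

ρ(Q, D) = 0.28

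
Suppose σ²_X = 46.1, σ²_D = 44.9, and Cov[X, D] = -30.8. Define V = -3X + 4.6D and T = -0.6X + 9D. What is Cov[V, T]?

By bilinearity, Cov[V, T] = ac·σ²_X + bd·σ²_D + (ad+bc)·Cov[X, D], with a=-3, b=4.6, c=-0.6, d=9.
ac·σ²_X = (-3)·(-0.6)·46.1 = 82.98
bd·σ²_D = 4.6·9·44.9 = 1858.86
(ad+bc)·Cov[X, D] = (-29.76)·(-30.8) = 916.608
Cov[V, T] = 82.98 + 1858.86 + 916.608 = 2858.448.

Cov[V, T] = 2858.448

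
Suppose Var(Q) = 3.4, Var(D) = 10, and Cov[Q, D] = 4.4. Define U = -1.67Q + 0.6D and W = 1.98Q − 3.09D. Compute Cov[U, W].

Cov[U, W] = -1.84992

By bilinearity, Cov[U, W] = ac·Var(Q) + bd·Var(D) + (ad+bc)·Cov[Q, D], with a=-1.67, b=0.6, c=1.98, d=-3.09.
ac·Var(Q) = (-1.67)·1.98·3.4 = -11.24244
bd·Var(D) = 0.6·(-3.09)·10 = -18.54
(ad+bc)·Cov[Q, D] = (6.3483)·4.4 = 27.93252
Cov[U, W] = -11.24244 + (-18.54) + 27.93252 = -1.84992.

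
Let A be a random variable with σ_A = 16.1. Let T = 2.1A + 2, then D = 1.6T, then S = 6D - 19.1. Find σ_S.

σ_S = 324.576

σ_T = |2.1|·16.1 = 33.81.
σ_D = |1.6|·33.81 = 54.096.
σ_S = |6|·54.096 = 324.576.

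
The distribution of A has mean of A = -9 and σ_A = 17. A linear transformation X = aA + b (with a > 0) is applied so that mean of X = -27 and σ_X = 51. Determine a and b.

a = 3, b = 0

σ_X = a·σ_A (a > 0), so a = 51/17 = 3.
mean of X = a·mean of A + b, so b = -27 − 3·(-9) = 0.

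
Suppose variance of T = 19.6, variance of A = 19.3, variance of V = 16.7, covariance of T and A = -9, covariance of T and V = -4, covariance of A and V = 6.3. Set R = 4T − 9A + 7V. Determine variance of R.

variance of R = a²·variance of T + b²·variance of A + c²·variance of V + 2ab·covariance of T and A + 2ac·covariance of T and V + 2bc·covariance of A and V, with a = 4, b = -9, c = 7.
= 313.6 + 1563.3 + 818.3 + 648 + (-224) + (-793.8)
= 2325.4.

variance of R = 2325.4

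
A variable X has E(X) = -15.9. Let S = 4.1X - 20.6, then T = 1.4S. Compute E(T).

E(S) = 4.1·(-15.9) + (-20.6) = -85.79.
E(T) = 1.4·(-85.79) = -120.106.

E(T) = -120.106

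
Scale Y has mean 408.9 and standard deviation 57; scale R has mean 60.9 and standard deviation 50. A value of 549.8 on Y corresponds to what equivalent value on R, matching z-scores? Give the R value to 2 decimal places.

z = (549.8 − 408.9)/57 ≈ 2.4719.
R = 60.9 + z·50 = 60.9 + (549.8 − 408.9)·50/57 ≈ 184.50.

R = 184.50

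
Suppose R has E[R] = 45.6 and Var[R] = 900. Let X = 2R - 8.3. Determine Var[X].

X = 2R - 8.3 is linear with a = 2, b = -8.3.
Var[X] = a²·Var[R] = 2²·900 = 3600 (the additive constant -8.3 does not affect variance).

Var[X] = 3600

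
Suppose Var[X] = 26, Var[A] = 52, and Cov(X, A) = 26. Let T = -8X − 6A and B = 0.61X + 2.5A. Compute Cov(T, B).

By bilinearity, Cov(T, B) = ac·Var[X] + bd·Var[A] + (ad+bc)·Cov(X, A), with a=-8, b=-6, c=0.61, d=2.5.
ac·Var[X] = (-8)·0.61·26 = -126.88
bd·Var[A] = (-6)·2.5·52 = -780
(ad+bc)·Cov(X, A) = (-23.66)·26 = -615.16
Cov(T, B) = -126.88 + (-780) + (-615.16) = -1522.04.

Cov(T, B) = -1522.04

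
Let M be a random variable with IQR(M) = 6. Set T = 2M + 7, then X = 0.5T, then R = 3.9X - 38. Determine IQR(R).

IQR(T) = |2|·6 = 12.
IQR(X) = |0.5|·12 = 6.
IQR(R) = |3.9|·6 = 23.4.

IQR(R) = 23.4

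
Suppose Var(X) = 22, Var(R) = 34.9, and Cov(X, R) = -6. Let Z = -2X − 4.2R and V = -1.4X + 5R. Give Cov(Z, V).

Cov(Z, V) = -646.58

By bilinearity, Cov(Z, V) = ac·Var(X) + bd·Var(R) + (ad+bc)·Cov(X, R), with a=-2, b=-4.2, c=-1.4, d=5.
ac·Var(X) = (-2)·(-1.4)·22 = 61.6
bd·Var(R) = (-4.2)·5·34.9 = -732.9
(ad+bc)·Cov(X, R) = (-4.12)·(-6) = 24.72
Cov(Z, V) = 61.6 + (-732.9) + 24.72 = -646.58.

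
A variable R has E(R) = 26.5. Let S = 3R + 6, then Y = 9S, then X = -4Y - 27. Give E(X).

E(X) = -3105

E(S) = 3·26.5 + 6 = 85.5.
E(Y) = 9·85.5 = 769.5.
E(X) = (-4)·769.5 + (-27) = -3105.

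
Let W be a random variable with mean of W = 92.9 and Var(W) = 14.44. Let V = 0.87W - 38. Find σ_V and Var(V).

V = 0.87W - 38 is linear with a = 0.87, b = -38.
σ_W = √14.44 = 3.8.
σ_V = |a|·σ_W = |0.87|·3.8 = 3.306.
Var(V) = a²·Var(W) = 0.87²·14.44 = 10.929636 (the additive constant -38 does not affect variance).

σ_V = 3.306, Var(V) = 10.929636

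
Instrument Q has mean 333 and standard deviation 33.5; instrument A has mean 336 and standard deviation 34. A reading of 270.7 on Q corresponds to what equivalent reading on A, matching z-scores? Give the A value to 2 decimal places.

z = (270.7 − 333)/33.5 ≈ -1.8597.
A = 336 + z·34 = 336 + (270.7 − 333)·34/33.5 ≈ 272.77.

A = 272.77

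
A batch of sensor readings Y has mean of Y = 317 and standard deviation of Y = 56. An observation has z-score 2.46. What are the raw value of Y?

Y = 454.76

Y = mean of Y + z·standard deviation of Y = 317 + 2.46·56 = 454.76.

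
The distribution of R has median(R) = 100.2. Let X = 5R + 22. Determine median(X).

A linear map preserves order up to sign, so median(X) = a·median(R) + b = 5·100.2 + 22 = 523.

median(X) = 523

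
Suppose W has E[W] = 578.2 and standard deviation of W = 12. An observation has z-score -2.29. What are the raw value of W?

W = 550.72

W = E[W] + z·standard deviation of W = 578.2 + (-2.29)·12 = 550.72.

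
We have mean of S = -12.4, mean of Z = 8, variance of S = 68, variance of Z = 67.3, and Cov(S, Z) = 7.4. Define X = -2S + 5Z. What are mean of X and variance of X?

mean of X = (-2)·mean of S + 5·mean of Z = (-2)·(-12.4) + 5·8 = 64.8.
variance of X = a²·variance of S + b²·variance of Z + 2ab·Cov(S, Z) with a = -2, b = 5.
= (-2)²·68 + 5²·67.3 + 2·(-2)·5·7.4
= 272 + 1682.5 + (-148) = 1806.5.

mean of X = 64.8, variance of X = 1806.5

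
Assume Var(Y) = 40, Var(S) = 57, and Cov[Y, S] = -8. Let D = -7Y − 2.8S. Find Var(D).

Var(D) = a²·Var(Y) + b²·Var(S) + 2ab·Cov[Y, S] with a = -7, b = -2.8.
= (-7)²·40 + (-2.8)²·57 + 2·(-7)·(-2.8)·(-8)
= 1960 + 446.88 + (-313.6) = 2093.28.

Var(D) = 2093.28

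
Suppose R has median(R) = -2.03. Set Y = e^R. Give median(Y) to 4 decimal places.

e^R is monotone on this domain, so median(Y) = exp(-2.03) ≈ 0.1313.

median(Y) = 0.1313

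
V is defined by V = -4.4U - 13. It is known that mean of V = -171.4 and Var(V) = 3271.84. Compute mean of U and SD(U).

From V = -4.4U - 13: mean of V = a·mean of U + b, so mean of U = (mean of V − b)/a = (-171.4 − (-13))/(-4.4) = 36.
SD(V) = √3271.84 = 57.2.
SD(V) = |a|·SD(U), so SD(U) = 57.2/|-4.4| = 13.

mean of U = 36, SD(U) = 13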